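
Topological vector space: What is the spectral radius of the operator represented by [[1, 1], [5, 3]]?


For a 2x2 matrix, eigenvalues satisfy lambda^2 - (trace)*lambda + det = 0
trace = 1 + 3 = 4
det = 1*3 - 1*5 = -2
discriminant = 4^2 - 4*(-2) = 24
spectral radius = max |eigenvalue| = 4.4495

4.4495


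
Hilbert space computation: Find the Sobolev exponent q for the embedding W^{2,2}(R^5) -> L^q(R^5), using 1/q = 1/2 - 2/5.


Using the Sobolev embedding formula: 1/q = 1/p - k/n
1/q = 1/2 - 2/5 = 1/10
q = 1/(1/10) = 10

10.0000


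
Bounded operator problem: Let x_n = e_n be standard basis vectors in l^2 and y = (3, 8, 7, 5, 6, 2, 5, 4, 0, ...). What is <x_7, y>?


x_7 = e_7 is the standard basis vector with 1 in position 7.
<x_7, y> = y_7 = 5
As n -> infinity, <x_n, y> -> 0, confirming weak convergence of (x_n) to 0.

5


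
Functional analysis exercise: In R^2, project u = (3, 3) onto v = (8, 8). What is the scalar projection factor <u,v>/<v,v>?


Computing <u,v> = 3*8 + 3*8 = 48
Computing <v,v> = 8^2 + 8^2 = 128
Projection coefficient = 48/128 = 0.3750

0.3750


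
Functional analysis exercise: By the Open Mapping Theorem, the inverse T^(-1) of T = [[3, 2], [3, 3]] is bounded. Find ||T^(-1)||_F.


det(T) = 3*3 - 2*3 = 3
T^(-1) = (1/3) * [[3, -2], [-3, 3]] = [[1.0000, -0.6667], [-1.0000, 1.0000]]
||T^(-1)||_F^2 = 1.0000^2 + (-0.6667)^2 + (-1.0000)^2 + 1.0000^2 = 3.4444
||T^(-1)||_F = sqrt(3.4444) = 1.8559

1.8559


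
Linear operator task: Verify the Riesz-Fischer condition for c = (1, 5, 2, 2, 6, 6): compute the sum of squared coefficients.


sum |c_n|^2 = 1^2 + 5^2 + 2^2 + 2^2 + 6^2 + 6^2
= 1 + 25 + 4 + 4 + 36 + 36
= 106

106


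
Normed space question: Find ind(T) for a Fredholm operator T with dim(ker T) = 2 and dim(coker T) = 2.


The Fredholm index is defined as ind(T) = dim(ker T) - dim(coker T)
= 2 - 2
= 0

0


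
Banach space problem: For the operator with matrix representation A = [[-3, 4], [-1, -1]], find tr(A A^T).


trace(A * A^T) = sum of squares of all entries
= (-3)^2 + 4^2 + (-1)^2 + (-1)^2
= 9 + 16 + 1 + 1
= 27

27


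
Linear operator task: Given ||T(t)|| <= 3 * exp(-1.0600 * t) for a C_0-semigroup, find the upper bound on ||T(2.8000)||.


||T(2.8000)|| <= 3 * exp(-1.0600 * 2.8000)
= 3 * exp(-2.9680)
= 3 * 0.0514
= 0.1542

0.1542


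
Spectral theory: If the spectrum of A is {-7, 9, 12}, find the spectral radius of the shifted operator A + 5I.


Spectrum of A + 5I = {-2, 14, 17}
Spectral radius = max |lambda| over the shifted spectrum
= max(2, 14, 17) = 17

17


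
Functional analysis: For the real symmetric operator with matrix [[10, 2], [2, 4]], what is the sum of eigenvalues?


For a self-adjoint (symmetric) matrix, the eigenvalues are real.
The sum of eigenvalues equals the trace of the matrix.
trace = 10 + 4 = 14

14


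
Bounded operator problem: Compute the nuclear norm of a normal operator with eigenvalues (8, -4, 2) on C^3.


For a normal operator, singular values equal |eigenvalues|.
Trace norm = sum |lambda_i| = 8 + 4 + 2
= 14

14


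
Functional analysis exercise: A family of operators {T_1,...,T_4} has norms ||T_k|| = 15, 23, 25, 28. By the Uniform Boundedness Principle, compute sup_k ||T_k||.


By the Uniform Boundedness Principle, the supremum of norms is finite.
sup_k ||T_k|| = max(15, 23, 25, 28) = 28

28


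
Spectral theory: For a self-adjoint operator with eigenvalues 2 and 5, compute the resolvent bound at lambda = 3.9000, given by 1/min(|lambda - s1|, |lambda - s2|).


dist(3.9000, {2, 5}) = min(|3.9000 - 2|, |3.9000 - 5|)
= min(1.9000, 1.1000) = 1.1000
Resolvent bound = 1/1.1000 = 0.9091

0.9091


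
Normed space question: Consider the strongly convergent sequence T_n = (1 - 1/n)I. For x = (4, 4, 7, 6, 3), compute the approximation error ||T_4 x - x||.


T_4 x - x = (1 - 1/4)x - x = -x/4
||x|| = sqrt(126) = 11.2250
||T_4 x - x|| = ||x||/4 = 11.2250/4 = 2.8062

2.8062


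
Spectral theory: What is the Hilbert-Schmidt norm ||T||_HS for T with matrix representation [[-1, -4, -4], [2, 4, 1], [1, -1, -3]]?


The Hilbert-Schmidt norm is sqrt(sum of squares of all entries).
Sum of squares = (-1)^2 + (-4)^2 + (-4)^2 + 2^2 + 4^2 + 1^2 + 1^2 + (-1)^2 + (-3)^2
= 1 + 16 + 16 + 4 + 16 + 1 + 1 + 1 + 9 = 65
||T||_HS = sqrt(65) = 8.0623

8.0623


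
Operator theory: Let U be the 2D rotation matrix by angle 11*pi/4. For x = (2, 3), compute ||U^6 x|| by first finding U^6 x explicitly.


U is a rotation by theta = 11*pi/4
U^6 = rotation by 6*theta = 66*pi/4 = 2*pi/4 (mod 2*pi)
cos(2*pi/4) = 0.0000, sin(2*pi/4) = 1.0000
U^6 x = (0.0000 * 2 - 1.0000 * 3, 1.0000 * 2 + 0.0000 * 3)
= (-3.0000, 2.0000)
||U^6 x|| = sqrt((-3.0000)^2 + 2.0000^2) = sqrt(13.0000) = 3.6056

3.6056


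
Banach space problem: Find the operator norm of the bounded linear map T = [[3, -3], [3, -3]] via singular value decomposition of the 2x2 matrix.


A^T A = [[18, -18], [-18, 18]]
trace(A^T A) = 36, det(A^T A) = 0
discriminant = 36^2 - 4*0 = 1296
Largest eigenvalue of A^T A = (trace + sqrt(disc))/2 = 36.0000
||T|| = sqrt(36.0000) = 6.0000

6.0000


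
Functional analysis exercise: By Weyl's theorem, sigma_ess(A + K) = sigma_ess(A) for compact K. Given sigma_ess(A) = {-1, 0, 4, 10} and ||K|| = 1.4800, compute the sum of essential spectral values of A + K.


By Weyl's theorem, the essential spectrum is invariant under compact perturbations.
sigma_ess(A + K) = sigma_ess(A) = {-1, 0, 4, 10}
Sum = -1 + 0 + 4 + 10 = 13

13


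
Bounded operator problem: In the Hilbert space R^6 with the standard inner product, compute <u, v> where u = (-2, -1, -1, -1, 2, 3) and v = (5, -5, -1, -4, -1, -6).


Computing the standard inner product <u, v> = sum u_i * v_i
= -2*5 + -1*-5 + -1*-1 + -1*-4 + 2*-1 + 3*-6
= -10 + 5 + 1 + 4 + -2 + -18
= -20

-20


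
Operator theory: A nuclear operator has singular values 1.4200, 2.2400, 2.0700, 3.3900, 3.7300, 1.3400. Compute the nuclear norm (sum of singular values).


The nuclear norm is the sum of all singular values.
||T||_1 = 1.4200 + 2.2400 + 2.0700 + 3.3900 + 3.7300 + 1.3400
= 14.1900

14.1900


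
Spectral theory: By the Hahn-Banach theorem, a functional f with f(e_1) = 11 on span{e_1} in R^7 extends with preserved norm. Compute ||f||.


The norm of f is given by ||f|| = sup_{||x||=1} |f(x)|.
On span{e_1}, ||e_1|| = 1, so ||f|| = |f(e_1)| / ||e_1||
= |11| / 1 = 11.0000

11.0000


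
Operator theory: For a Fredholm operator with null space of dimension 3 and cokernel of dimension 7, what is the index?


The Fredholm index is defined as ind(T) = dim(ker T) - dim(coker T)
= 3 - 7
= -4

-4


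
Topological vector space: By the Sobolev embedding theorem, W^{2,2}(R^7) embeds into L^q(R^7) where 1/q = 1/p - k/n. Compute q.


Using the Sobolev embedding formula: 1/q = 1/p - k/n
1/q = 1/2 - 2/7 = 3/14
q = 1/(3/14) = 14/3 = 4.6667

4.6667


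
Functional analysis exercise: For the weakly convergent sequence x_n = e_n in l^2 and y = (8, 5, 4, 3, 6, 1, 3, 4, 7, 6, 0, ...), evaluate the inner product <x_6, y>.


x_6 = e_6 is the standard basis vector with 1 in position 6.
<x_6, y> = y_6 = 1
As n -> infinity, <x_n, y> -> 0, confirming weak convergence of (x_n) to 0.

1


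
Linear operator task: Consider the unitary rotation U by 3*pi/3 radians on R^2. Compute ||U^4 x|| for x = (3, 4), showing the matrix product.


U is a rotation by theta = 3*pi/3
U^4 = rotation by 4*theta = 12*pi/3 = 0*pi/3 (mod 2*pi)
cos(0*pi/3) = 1.0000, sin(0*pi/3) = 0.0000
U^4 x = (1.0000 * 3 - 0.0000 * 4, 0.0000 * 3 + 1.0000 * 4)
= (3.0000, 4.0000)
||U^4 x|| = sqrt(3.0000^2 + 4.0000^2) = sqrt(25.0000) = 5.0000

5.0000


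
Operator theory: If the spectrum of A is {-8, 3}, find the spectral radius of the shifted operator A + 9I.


Spectrum of A + 9I = {1, 12}
Spectral radius = max |lambda| over the shifted spectrum
= max(1, 12) = 12

12


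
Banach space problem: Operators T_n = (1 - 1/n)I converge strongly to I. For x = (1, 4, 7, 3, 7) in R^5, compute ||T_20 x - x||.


T_20 x - x = (1 - 1/20)x - x = -x/20
||x|| = sqrt(124) = 11.1355
||T_20 x - x|| = ||x||/20 = 11.1355/20 = 0.5568

0.5568


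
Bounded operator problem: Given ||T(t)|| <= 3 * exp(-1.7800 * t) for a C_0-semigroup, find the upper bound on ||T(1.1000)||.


||T(1.1000)|| <= 3 * exp(-1.7800 * 1.1000)
= 3 * exp(-1.9580)
= 3 * 0.1411
= 0.4234

0.4234


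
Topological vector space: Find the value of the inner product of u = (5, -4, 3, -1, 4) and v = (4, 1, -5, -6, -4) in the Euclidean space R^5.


Computing the standard inner product <u, v> = sum u_i * v_i
= 5*4 + -4*1 + 3*-5 + -1*-6 + 4*-4
= 20 + -4 + -15 + 6 + -16
= -9

-9


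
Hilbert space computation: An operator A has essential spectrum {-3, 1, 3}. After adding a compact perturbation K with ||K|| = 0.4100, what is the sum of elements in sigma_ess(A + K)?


By Weyl's theorem, the essential spectrum is invariant under compact perturbations.
sigma_ess(A + K) = sigma_ess(A) = {-3, 1, 3}
Sum = -3 + 1 + 3 = 1

1


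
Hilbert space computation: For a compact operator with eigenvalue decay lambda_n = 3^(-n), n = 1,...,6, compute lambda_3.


The eigenvalue formula gives lambda_3 = 1/3^3
= 1/27
= 0.0370

0.0370


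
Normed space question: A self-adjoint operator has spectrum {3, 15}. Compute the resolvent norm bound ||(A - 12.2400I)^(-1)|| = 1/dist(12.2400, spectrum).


dist(12.2400, {3, 15}) = min(|12.2400 - 3|, |12.2400 - 15|)
= min(9.2400, 2.7600) = 2.7600
Resolvent bound = 1/2.7600 = 0.3623

0.3623


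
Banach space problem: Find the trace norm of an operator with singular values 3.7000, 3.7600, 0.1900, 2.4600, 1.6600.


The nuclear norm is the sum of all singular values.
||T||_1 = 3.7000 + 3.7600 + 0.1900 + 2.4600 + 1.6600
= 11.7700

11.7700


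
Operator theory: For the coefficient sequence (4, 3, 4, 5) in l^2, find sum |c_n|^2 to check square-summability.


sum |c_n|^2 = 4^2 + 3^2 + 4^2 + 5^2
= 16 + 9 + 16 + 25
= 66

66


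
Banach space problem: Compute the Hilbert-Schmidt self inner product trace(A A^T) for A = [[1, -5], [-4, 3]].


trace(A * A^T) = sum of squares of all entries
= 1^2 + (-5)^2 + (-4)^2 + 3^2
= 1 + 25 + 16 + 9
= 51

51


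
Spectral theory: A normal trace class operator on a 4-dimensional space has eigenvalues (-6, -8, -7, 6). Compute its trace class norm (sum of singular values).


For a normal operator, singular values equal |eigenvalues|.
Trace norm = sum |lambda_i| = 6 + 8 + 7 + 6
= 27

27


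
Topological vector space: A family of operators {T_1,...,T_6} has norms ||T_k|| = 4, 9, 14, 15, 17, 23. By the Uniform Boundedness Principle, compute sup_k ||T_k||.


By the Uniform Boundedness Principle, the supremum of norms is finite.
sup_k ||T_k|| = max(4, 9, 14, 15, 17, 23) = 23

23


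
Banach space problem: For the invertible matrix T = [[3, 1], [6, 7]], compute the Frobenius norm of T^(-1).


det(T) = 3*7 - 1*6 = 15
T^(-1) = (1/15) * [[7, -1], [-6, 3]] = [[0.4667, -0.0667], [-0.4000, 0.2000]]
||T^(-1)||_F^2 = 0.4667^2 + (-0.0667)^2 + (-0.4000)^2 + 0.2000^2 = 0.4222
||T^(-1)||_F = sqrt(0.4222) = 0.6498

0.6498


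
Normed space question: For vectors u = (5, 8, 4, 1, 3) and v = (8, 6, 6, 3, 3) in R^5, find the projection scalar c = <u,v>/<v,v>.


Computing <u,v> = 5*8 + 8*6 + 4*6 + 1*3 + 3*3 = 124
Computing <v,v> = 8^2 + 6^2 + 6^2 + 3^2 + 3^2 = 154
Projection coefficient = 124/154 = 0.8052

0.8052


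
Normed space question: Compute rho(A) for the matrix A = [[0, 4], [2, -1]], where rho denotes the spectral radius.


For a 2x2 matrix, eigenvalues satisfy lambda^2 - (trace)*lambda + det = 0
trace = 0 + -1 = -1
det = 0*-1 - 4*2 = -8
discriminant = (-1)^2 - 4*(-8) = 33
spectral radius = max |eigenvalue| = 3.3723

3.3723


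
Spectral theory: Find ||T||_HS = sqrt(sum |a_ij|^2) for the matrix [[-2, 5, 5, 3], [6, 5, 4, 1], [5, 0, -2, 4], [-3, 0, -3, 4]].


The Hilbert-Schmidt norm is sqrt(sum of squares of all entries).
Sum of squares = (-2)^2 + 5^2 + 5^2 + 3^2 + 6^2 + 5^2 + 4^2 + 1^2 + 5^2 + 0^2 + (-2)^2 + 4^2 + (-3)^2 + 0^2 + (-3)^2 + 4^2
= 4 + 25 + 25 + 9 + 36 + 25 + 16 + 1 + 25 + 0 + 4 + 16 + 9 + 0 + 9 + 16 = 220
||T||_HS = sqrt(220) = 14.8324

14.8324


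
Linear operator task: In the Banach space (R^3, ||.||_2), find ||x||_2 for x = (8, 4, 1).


The l^2 norm = (sum |x_i|^2)^(1/2)
Sum of 2th powers = 64 + 16 + 1 = 81
||x||_2 = (81)^(1/2) = 9.0000

9.0000


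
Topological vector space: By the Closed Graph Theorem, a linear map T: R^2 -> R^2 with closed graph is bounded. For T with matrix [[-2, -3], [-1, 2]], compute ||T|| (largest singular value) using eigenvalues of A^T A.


A^T A = [[5, 4], [4, 13]]
trace(A^T A) = 18, det(A^T A) = 49
discriminant = 18^2 - 4*49 = 128
Largest eigenvalue of A^T A = (trace + sqrt(disc))/2 = 14.6569
||T|| = sqrt(14.6569) = 3.8284

3.8284


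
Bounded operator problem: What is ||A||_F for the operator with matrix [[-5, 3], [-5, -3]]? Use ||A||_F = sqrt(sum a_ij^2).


||A||_F^2 = sum a_ij^2
= (-5)^2 + 3^2 + (-5)^2 + (-3)^2
= 25 + 9 + 25 + 9 = 68
||A||_F = sqrt(68) = 8.2462

8.2462


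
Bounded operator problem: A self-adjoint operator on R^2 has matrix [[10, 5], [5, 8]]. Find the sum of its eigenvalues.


For a self-adjoint (symmetric) matrix, the eigenvalues are real.
The sum of eigenvalues equals the trace of the matrix.
trace = 10 + 8 = 18

18


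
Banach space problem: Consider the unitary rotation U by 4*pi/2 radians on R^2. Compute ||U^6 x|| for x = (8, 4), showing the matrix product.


U is a rotation by theta = 4*pi/2
U^6 = rotation by 6*theta = 24*pi/2 = 0*pi/2 (mod 2*pi)
cos(0*pi/2) = 1.0000, sin(0*pi/2) = 0.0000
U^6 x = (1.0000 * 8 - 0.0000 * 4, 0.0000 * 8 + 1.0000 * 4)
= (8.0000, 4.0000)
||U^6 x|| = sqrt(8.0000^2 + 4.0000^2) = sqrt(80.0000) = 8.9443

8.9443


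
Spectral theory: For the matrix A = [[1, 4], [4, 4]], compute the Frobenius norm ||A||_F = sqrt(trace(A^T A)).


||A||_F^2 = sum a_ij^2
= 1^2 + 4^2 + 4^2 + 4^2
= 1 + 16 + 16 + 16 = 49
||A||_F = sqrt(49) = 7.0000

7.0000


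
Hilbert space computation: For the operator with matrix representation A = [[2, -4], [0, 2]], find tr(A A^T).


trace(A * A^T) = sum of squares of all entries
= 2^2 + (-4)^2 + 0^2 + 2^2
= 4 + 16 + 0 + 4
= 24

24


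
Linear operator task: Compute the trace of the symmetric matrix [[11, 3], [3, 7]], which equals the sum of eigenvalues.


For a self-adjoint (symmetric) matrix, the eigenvalues are real.
The sum of eigenvalues equals the trace of the matrix.
trace = 11 + 7 = 18

18


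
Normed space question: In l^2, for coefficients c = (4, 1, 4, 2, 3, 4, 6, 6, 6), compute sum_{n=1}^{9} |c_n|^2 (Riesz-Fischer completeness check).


sum |c_n|^2 = 4^2 + 1^2 + 4^2 + 2^2 + 3^2 + 4^2 + 6^2 + 6^2 + 6^2
= 16 + 1 + 16 + 4 + 9 + 16 + 36 + 36 + 36
= 170

170


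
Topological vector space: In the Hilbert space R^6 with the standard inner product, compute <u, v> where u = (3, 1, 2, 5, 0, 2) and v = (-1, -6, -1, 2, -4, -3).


Computing the standard inner product <u, v> = sum u_i * v_i
= 3*-1 + 1*-6 + 2*-1 + 5*2 + 0*-4 + 2*-3
= -3 + -6 + -2 + 10 + 0 + -6
= -7

-7


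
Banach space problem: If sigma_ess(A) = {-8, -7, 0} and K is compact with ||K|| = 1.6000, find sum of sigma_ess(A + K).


By Weyl's theorem, the essential spectrum is invariant under compact perturbations.
sigma_ess(A + K) = sigma_ess(A) = {-8, -7, 0}
Sum = -8 + -7 + 0 = -15

-15


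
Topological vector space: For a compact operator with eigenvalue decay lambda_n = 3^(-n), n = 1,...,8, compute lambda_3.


The eigenvalue formula gives lambda_3 = 1/3^3
= 1/27
= 0.0370

0.0370


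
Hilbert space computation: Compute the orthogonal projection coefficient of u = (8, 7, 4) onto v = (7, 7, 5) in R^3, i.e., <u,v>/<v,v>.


Computing <u,v> = 8*7 + 7*7 + 4*5 = 125
Computing <v,v> = 7^2 + 7^2 + 5^2 = 123
Projection coefficient = 125/123 = 1.0163

1.0163


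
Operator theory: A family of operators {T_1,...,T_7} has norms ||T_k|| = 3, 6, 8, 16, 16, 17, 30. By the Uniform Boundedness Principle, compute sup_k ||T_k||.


By the Uniform Boundedness Principle, the supremum of norms is finite.
sup_k ||T_k|| = max(3, 6, 8, 16, 16, 17, 30) = 30

30


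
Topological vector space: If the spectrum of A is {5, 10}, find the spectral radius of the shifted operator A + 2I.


Spectrum of A + 2I = {7, 12}
Spectral radius = max |lambda| over the shifted spectrum
= max(7, 12) = 12

12


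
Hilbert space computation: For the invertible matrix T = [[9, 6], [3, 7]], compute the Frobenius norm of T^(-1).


det(T) = 9*7 - 6*3 = 45
T^(-1) = (1/45) * [[7, -6], [-3, 9]] = [[0.1556, -0.1333], [-0.0667, 0.2000]]
||T^(-1)||_F^2 = 0.1556^2 + (-0.1333)^2 + (-0.0667)^2 + 0.2000^2 = 0.0864
||T^(-1)||_F = sqrt(0.0864) = 0.2940

0.2940


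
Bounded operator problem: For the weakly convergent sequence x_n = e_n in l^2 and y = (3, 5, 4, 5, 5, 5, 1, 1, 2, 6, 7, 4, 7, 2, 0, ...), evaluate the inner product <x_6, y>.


x_6 = e_6 is the standard basis vector with 1 in position 6.
<x_6, y> = y_6 = 5
As n -> infinity, <x_n, y> -> 0, confirming weak convergence of (x_n) to 0.

5


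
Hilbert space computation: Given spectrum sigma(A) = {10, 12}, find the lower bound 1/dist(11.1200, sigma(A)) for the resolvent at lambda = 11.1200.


dist(11.1200, {10, 12}) = min(|11.1200 - 10|, |11.1200 - 12|)
= min(1.1200, 0.8800) = 0.8800
Resolvent bound = 1/0.8800 = 1.1364

1.1364


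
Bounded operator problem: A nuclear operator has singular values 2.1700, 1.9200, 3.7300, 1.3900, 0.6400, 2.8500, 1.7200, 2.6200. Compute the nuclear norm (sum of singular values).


The nuclear norm is the sum of all singular values.
||T||_1 = 2.1700 + 1.9200 + 3.7300 + 1.3900 + 0.6400 + 2.8500 + 1.7200 + 2.6200
= 17.0400

17.0400


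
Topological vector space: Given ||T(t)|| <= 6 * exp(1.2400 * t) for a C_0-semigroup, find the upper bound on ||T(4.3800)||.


||T(4.3800)|| <= 6 * exp(1.2400 * 4.3800)
= 6 * exp(5.4312)
= 6 * 228.4232
= 1370.5391

1370.5391


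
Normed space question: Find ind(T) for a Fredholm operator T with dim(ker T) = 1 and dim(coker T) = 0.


The Fredholm index is defined as ind(T) = dim(ker T) - dim(coker T)
= 1 - 0
= 1

1


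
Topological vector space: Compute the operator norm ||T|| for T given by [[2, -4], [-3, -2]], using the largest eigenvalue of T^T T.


A^T A = [[13, -2], [-2, 20]]
trace(A^T A) = 33, det(A^T A) = 256
discriminant = 33^2 - 4*256 = 65
Largest eigenvalue of A^T A = (trace + sqrt(disc))/2 = 20.5311
||T|| = sqrt(20.5311) = 4.5311

4.5311


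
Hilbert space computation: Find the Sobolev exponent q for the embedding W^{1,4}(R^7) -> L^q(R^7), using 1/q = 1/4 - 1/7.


Using the Sobolev embedding formula: 1/q = 1/p - k/n
1/q = 1/4 - 1/7 = 3/28
q = 1/(3/28) = 28/3 = 9.3333

9.3333


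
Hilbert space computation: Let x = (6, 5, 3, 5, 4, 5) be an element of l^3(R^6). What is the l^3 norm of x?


The l^3 norm = (sum |x_i|^3)^(1/3)
Sum of 3th powers = 216 + 125 + 27 + 125 + 64 + 125 = 682
||x||_3 = (682)^(1/3) = 8.8023

8.8023


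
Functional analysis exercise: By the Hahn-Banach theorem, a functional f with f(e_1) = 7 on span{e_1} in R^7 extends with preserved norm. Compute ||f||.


The norm of f is given by ||f|| = sup_{||x||=1} |f(x)|.
On span{e_1}, ||e_1|| = 1, so ||f|| = |f(e_1)| / ||e_1||
= |7| / 1 = 7.0000

7.0000


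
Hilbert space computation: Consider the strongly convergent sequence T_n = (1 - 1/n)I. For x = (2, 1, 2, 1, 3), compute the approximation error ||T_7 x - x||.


T_7 x - x = (1 - 1/7)x - x = -x/7
||x|| = sqrt(19) = 4.3589
||T_7 x - x|| = ||x||/7 = 4.3589/7 = 0.6227

0.6227


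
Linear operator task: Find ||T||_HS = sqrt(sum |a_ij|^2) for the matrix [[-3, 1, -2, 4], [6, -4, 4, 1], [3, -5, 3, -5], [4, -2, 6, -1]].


The Hilbert-Schmidt norm is sqrt(sum of squares of all entries).
Sum of squares = (-3)^2 + 1^2 + (-2)^2 + 4^2 + 6^2 + (-4)^2 + 4^2 + 1^2 + 3^2 + (-5)^2 + 3^2 + (-5)^2 + 4^2 + (-2)^2 + 6^2 + (-1)^2
= 9 + 1 + 4 + 16 + 36 + 16 + 16 + 1 + 9 + 25 + 9 + 25 + 16 + 4 + 36 + 1 = 224
||T||_HS = sqrt(224) = 14.9666

14.9666


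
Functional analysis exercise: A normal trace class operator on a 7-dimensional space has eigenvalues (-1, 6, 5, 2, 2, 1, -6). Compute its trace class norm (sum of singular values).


For a normal operator, singular values equal |eigenvalues|.
Trace norm = sum |lambda_i| = 1 + 6 + 5 + 2 + 2 + 1 + 6
= 23

23


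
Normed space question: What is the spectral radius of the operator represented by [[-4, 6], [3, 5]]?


For a 2x2 matrix, eigenvalues satisfy lambda^2 - (trace)*lambda + det = 0
trace = -4 + 5 = 1
det = -4*5 - 6*3 = -38
discriminant = 1^2 - 4*(-38) = 153
spectral radius = max |eigenvalue| = 6.6847

6.6847


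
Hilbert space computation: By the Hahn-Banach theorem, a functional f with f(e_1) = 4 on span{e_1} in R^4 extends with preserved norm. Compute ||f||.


The norm of f is given by ||f|| = sup_{||x||=1} |f(x)|.
On span{e_1}, ||e_1|| = 1, so ||f|| = |f(e_1)| / ||e_1||
= |4| / 1 = 4.0000

4.0000


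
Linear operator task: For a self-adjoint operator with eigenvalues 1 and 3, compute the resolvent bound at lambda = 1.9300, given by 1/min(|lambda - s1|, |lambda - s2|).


dist(1.9300, {1, 3}) = min(|1.9300 - 1|, |1.9300 - 3|)
= min(0.9300, 1.0700) = 0.9300
Resolvent bound = 1/0.9300 = 1.0753

1.0753


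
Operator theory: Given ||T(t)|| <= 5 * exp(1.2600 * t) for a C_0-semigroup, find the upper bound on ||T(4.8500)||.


||T(4.8500)|| <= 5 * exp(1.2600 * 4.8500)
= 5 * exp(6.1110)
= 5 * 450.7893
= 2253.9464

2253.9464


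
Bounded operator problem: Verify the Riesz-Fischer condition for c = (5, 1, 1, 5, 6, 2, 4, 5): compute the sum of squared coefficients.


sum |c_n|^2 = 5^2 + 1^2 + 1^2 + 5^2 + 6^2 + 2^2 + 4^2 + 5^2
= 25 + 1 + 1 + 25 + 36 + 4 + 16 + 25
= 133

133


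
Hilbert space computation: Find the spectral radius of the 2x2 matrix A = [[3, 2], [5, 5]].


For a 2x2 matrix, eigenvalues satisfy lambda^2 - (trace)*lambda + det = 0
trace = 3 + 5 = 8
det = 3*5 - 2*5 = 5
discriminant = 8^2 - 4*(5) = 44
spectral radius = max |eigenvalue| = 7.3166

7.3166


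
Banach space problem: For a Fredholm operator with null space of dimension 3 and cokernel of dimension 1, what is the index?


The Fredholm index is defined as ind(T) = dim(ker T) - dim(coker T)
= 3 - 1
= 2

2


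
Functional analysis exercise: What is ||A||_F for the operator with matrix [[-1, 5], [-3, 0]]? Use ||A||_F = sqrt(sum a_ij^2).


||A||_F^2 = sum a_ij^2
= (-1)^2 + 5^2 + (-3)^2 + 0^2
= 1 + 25 + 9 + 0 = 35
||A||_F = sqrt(35) = 5.9161

5.9161


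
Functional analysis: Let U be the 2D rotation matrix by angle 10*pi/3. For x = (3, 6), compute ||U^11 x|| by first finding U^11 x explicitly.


U is a rotation by theta = 10*pi/3
U^11 = rotation by 11*theta = 110*pi/3 = 2*pi/3 (mod 2*pi)
cos(2*pi/3) = -0.5000, sin(2*pi/3) = 0.8660
U^11 x = (-0.5000 * 3 - 0.8660 * 6, 0.8660 * 3 + -0.5000 * 6)
= (-6.6962, -0.4019)
||U^11 x|| = sqrt((-6.6962)^2 + (-0.4019)^2) = sqrt(45.0000) = 6.7082

6.7082


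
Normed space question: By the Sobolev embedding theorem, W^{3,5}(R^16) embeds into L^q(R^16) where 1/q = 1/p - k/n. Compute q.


Using the Sobolev embedding formula: 1/q = 1/p - k/n
1/q = 1/5 - 3/16 = 1/80
q = 1/(1/80) = 80

80.0000


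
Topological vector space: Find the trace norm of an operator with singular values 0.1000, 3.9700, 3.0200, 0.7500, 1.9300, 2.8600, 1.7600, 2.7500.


The nuclear norm is the sum of all singular values.
||T||_1 = 0.1000 + 3.9700 + 3.0200 + 0.7500 + 1.9300 + 2.8600 + 1.7600 + 2.7500
= 17.1400

17.1400


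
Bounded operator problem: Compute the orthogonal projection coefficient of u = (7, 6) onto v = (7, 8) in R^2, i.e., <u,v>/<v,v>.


Computing <u,v> = 7*7 + 6*8 = 97
Computing <v,v> = 7^2 + 8^2 = 113
Projection coefficient = 97/113 = 0.8584

0.8584


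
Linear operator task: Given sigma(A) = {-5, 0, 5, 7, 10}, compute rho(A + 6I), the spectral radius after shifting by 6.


Spectrum of A + 6I = {1, 6, 11, 13, 16}
Spectral radius = max |lambda| over the shifted spectrum
= max(1, 6, 11, 13, 16) = 16

16


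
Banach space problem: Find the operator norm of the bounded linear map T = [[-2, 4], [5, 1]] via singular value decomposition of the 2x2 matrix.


A^T A = [[29, -3], [-3, 17]]
trace(A^T A) = 46, det(A^T A) = 484
discriminant = 46^2 - 4*484 = 180
Largest eigenvalue of A^T A = (trace + sqrt(disc))/2 = 29.7082
||T|| = sqrt(29.7082) = 5.4505

5.4505


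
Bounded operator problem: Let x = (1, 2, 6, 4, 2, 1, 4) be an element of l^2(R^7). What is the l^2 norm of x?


The l^2 norm = (sum |x_i|^2)^(1/2)
Sum of 2th powers = 1 + 4 + 36 + 16 + 4 + 1 + 16 = 78
||x||_2 = (78)^(1/2) = 8.8318

8.8318


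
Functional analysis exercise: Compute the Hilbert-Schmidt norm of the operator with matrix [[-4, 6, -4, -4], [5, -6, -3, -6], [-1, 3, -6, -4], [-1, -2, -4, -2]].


The Hilbert-Schmidt norm is sqrt(sum of squares of all entries).
Sum of squares = (-4)^2 + 6^2 + (-4)^2 + (-4)^2 + 5^2 + (-6)^2 + (-3)^2 + (-6)^2 + (-1)^2 + 3^2 + (-6)^2 + (-4)^2 + (-1)^2 + (-2)^2 + (-4)^2 + (-2)^2
= 16 + 36 + 16 + 16 + 25 + 36 + 9 + 36 + 1 + 9 + 36 + 16 + 1 + 4 + 16 + 4 = 277
||T||_HS = sqrt(277) = 16.6433

16.6433


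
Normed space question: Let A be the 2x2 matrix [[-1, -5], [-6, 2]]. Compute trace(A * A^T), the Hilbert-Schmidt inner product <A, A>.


trace(A * A^T) = sum of squares of all entries
= (-1)^2 + (-5)^2 + (-6)^2 + 2^2
= 1 + 25 + 36 + 4
= 66

66


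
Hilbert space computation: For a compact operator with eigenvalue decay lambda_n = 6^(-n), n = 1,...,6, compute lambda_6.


The eigenvalue formula gives lambda_6 = 1/6^6
= 1/46656
= 2.1433e-05

2.1433e-05


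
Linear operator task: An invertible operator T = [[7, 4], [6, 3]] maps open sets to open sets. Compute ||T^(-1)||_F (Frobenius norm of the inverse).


det(T) = 7*3 - 4*6 = -3
T^(-1) = (1/-3) * [[3, -4], [-6, 7]] = [[-1.0000, 1.3333], [2.0000, -2.3333]]
||T^(-1)||_F^2 = (-1.0000)^2 + 1.3333^2 + 2.0000^2 + (-2.3333)^2 = 12.2222
||T^(-1)||_F = sqrt(12.2222) = 3.4960

3.4960


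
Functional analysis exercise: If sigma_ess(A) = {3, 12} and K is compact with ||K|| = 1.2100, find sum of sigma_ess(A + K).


By Weyl's theorem, the essential spectrum is invariant under compact perturbations.
sigma_ess(A + K) = sigma_ess(A) = {3, 12}
Sum = 3 + 12 = 15

15


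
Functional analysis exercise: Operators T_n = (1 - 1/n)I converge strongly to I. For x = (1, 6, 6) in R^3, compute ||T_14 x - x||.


T_14 x - x = (1 - 1/14)x - x = -x/14
||x|| = sqrt(73) = 8.5440
||T_14 x - x|| = ||x||/14 = 8.5440/14 = 0.6103

0.6103


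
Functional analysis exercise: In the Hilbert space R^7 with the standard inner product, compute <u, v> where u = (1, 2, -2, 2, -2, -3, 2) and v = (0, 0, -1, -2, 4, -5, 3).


Computing the standard inner product <u, v> = sum u_i * v_i
= 1*0 + 2*0 + -2*-1 + 2*-2 + -2*4 + -3*-5 + 2*3
= 0 + 0 + 2 + -4 + -8 + 15 + 6
= 11

11


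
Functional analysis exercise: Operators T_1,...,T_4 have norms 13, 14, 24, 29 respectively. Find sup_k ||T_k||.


By the Uniform Boundedness Principle, the supremum of norms is finite.
sup_k ||T_k|| = max(13, 14, 24, 29) = 29

29


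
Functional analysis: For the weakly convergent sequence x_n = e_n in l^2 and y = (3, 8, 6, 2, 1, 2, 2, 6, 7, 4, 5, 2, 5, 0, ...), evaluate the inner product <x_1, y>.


x_1 = e_1 is the standard basis vector with 1 in position 1.
<x_1, y> = y_1 = 3
As n -> infinity, <x_n, y> -> 0, confirming weak convergence of (x_n) to 0.

3


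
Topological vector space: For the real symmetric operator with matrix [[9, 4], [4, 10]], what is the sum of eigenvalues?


For a self-adjoint (symmetric) matrix, the eigenvalues are real.
The sum of eigenvalues equals the trace of the matrix.
trace = 9 + 10 = 19

19


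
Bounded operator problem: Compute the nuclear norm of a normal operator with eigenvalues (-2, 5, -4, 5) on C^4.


For a normal operator, singular values equal |eigenvalues|.
Trace norm = sum |lambda_i| = 2 + 5 + 4 + 5
= 16

16


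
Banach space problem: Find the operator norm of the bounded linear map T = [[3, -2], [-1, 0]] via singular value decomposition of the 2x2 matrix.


A^T A = [[10, -6], [-6, 4]]
trace(A^T A) = 14, det(A^T A) = 4
discriminant = 14^2 - 4*4 = 180
Largest eigenvalue of A^T A = (trace + sqrt(disc))/2 = 13.7082
||T|| = sqrt(13.7082) = 3.7025

3.7025


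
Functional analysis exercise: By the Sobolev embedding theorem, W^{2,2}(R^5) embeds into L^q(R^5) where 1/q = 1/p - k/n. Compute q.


Using the Sobolev embedding formula: 1/q = 1/p - k/n
1/q = 1/2 - 2/5 = 1/10
q = 1/(1/10) = 10

10.0000


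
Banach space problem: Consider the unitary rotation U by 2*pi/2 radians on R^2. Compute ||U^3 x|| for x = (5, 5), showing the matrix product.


U is a rotation by theta = 2*pi/2
U^3 = rotation by 3*theta = 6*pi/2 = 2*pi/2 (mod 2*pi)
cos(2*pi/2) = -1.0000, sin(2*pi/2) = 0.0000
U^3 x = (-1.0000 * 5 - 0.0000 * 5, 0.0000 * 5 + -1.0000 * 5)
= (-5.0000, -5.0000)
||U^3 x|| = sqrt((-5.0000)^2 + (-5.0000)^2) = sqrt(50.0000) = 7.0711

7.0711


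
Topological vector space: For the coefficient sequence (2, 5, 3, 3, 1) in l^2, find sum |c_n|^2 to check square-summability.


sum |c_n|^2 = 2^2 + 5^2 + 3^2 + 3^2 + 1^2
= 4 + 25 + 9 + 9 + 1
= 48

48


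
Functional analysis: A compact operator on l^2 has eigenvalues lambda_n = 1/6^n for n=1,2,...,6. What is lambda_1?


The eigenvalue formula gives lambda_1 = 1/6^1
= 1/6
= 0.1667

0.1667


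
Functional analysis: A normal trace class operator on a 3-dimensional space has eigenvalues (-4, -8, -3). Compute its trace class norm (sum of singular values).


For a normal operator, singular values equal |eigenvalues|.
Trace norm = sum |lambda_i| = 4 + 8 + 3
= 15

15


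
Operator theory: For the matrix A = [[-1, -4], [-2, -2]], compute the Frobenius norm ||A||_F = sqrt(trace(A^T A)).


||A||_F^2 = sum a_ij^2
= (-1)^2 + (-4)^2 + (-2)^2 + (-2)^2
= 1 + 16 + 4 + 4 = 25
||A||_F = sqrt(25) = 5.0000

5.0000


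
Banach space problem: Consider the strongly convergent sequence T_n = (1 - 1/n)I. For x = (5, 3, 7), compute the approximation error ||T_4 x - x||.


T_4 x - x = (1 - 1/4)x - x = -x/4
||x|| = sqrt(83) = 9.1104
||T_4 x - x|| = ||x||/4 = 9.1104/4 = 2.2776

2.2776


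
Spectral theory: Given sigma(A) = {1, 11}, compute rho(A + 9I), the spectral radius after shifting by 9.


Spectrum of A + 9I = {10, 20}
Spectral radius = max |lambda| over the shifted spectrum
= max(10, 20) = 20

20


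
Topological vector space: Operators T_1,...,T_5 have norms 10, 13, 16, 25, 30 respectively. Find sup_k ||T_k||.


By the Uniform Boundedness Principle, the supremum of norms is finite.
sup_k ||T_k|| = max(10, 13, 16, 25, 30) = 30

30


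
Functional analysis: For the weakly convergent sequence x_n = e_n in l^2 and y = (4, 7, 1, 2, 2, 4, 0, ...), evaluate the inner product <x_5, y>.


x_5 = e_5 is the standard basis vector with 1 in position 5.
<x_5, y> = y_5 = 2
As n -> infinity, <x_n, y> -> 0, confirming weak convergence of (x_n) to 0.

2


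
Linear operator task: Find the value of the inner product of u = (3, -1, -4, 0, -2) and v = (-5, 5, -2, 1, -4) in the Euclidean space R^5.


Computing the standard inner product <u, v> = sum u_i * v_i
= 3*-5 + -1*5 + -4*-2 + 0*1 + -2*-4
= -15 + -5 + 8 + 0 + 8
= -4

-4


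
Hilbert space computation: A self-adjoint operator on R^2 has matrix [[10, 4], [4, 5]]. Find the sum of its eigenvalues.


For a self-adjoint (symmetric) matrix, the eigenvalues are real.
The sum of eigenvalues equals the trace of the matrix.
trace = 10 + 5 = 15

15


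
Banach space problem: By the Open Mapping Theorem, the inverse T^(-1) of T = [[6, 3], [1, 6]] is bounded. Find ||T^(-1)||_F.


det(T) = 6*6 - 3*1 = 33
T^(-1) = (1/33) * [[6, -3], [-1, 6]] = [[0.1818, -0.0909], [-0.0303, 0.1818]]
||T^(-1)||_F^2 = 0.1818^2 + (-0.0909)^2 + (-0.0303)^2 + 0.1818^2 = 0.0753
||T^(-1)||_F = sqrt(0.0753) = 0.2744

0.2744


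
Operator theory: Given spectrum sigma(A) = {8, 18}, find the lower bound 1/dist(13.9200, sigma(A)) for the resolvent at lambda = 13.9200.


dist(13.9200, {8, 18}) = min(|13.9200 - 8|, |13.9200 - 18|)
= min(5.9200, 4.0800) = 4.0800
Resolvent bound = 1/4.0800 = 0.2451

0.2451


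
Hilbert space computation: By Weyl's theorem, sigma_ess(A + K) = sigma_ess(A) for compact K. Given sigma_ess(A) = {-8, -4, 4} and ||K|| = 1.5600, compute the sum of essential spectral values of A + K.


By Weyl's theorem, the essential spectrum is invariant under compact perturbations.
sigma_ess(A + K) = sigma_ess(A) = {-8, -4, 4}
Sum = -8 + -4 + 4 = -8

-8


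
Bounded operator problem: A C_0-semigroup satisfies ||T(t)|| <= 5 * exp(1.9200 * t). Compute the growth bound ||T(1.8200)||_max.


||T(1.8200)|| <= 5 * exp(1.9200 * 1.8200)
= 5 * exp(3.4944)
= 5 * 32.9305
= 164.6526

164.6526


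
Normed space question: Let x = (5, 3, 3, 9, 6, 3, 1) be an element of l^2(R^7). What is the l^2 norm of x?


The l^2 norm = (sum |x_i|^2)^(1/2)
Sum of 2th powers = 25 + 9 + 9 + 81 + 36 + 9 + 1 = 170
||x||_2 = (170)^(1/2) = 13.0384

13.0384


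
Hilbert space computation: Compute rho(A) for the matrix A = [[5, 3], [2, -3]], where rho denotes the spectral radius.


For a 2x2 matrix, eigenvalues satisfy lambda^2 - (trace)*lambda + det = 0
trace = 5 + -3 = 2
det = 5*-3 - 3*2 = -21
discriminant = 2^2 - 4*(-21) = 88
spectral radius = max |eigenvalue| = 5.6904

5.6904


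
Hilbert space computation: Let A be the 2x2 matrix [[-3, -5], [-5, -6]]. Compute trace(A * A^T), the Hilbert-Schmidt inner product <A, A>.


trace(A * A^T) = sum of squares of all entries
= (-3)^2 + (-5)^2 + (-5)^2 + (-6)^2
= 9 + 25 + 25 + 36
= 95

95


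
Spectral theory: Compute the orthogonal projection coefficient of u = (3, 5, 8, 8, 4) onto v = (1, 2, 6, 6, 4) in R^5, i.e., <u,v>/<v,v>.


Computing <u,v> = 3*1 + 5*2 + 8*6 + 8*6 + 4*4 = 125
Computing <v,v> = 1^2 + 2^2 + 6^2 + 6^2 + 4^2 = 93
Projection coefficient = 125/93 = 1.3441

1.3441


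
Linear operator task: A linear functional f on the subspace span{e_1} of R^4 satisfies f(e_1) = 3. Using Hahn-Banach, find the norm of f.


The norm of f is given by ||f|| = sup_{||x||=1} |f(x)|.
On span{e_1}, ||e_1|| = 1, so ||f|| = |f(e_1)| / ||e_1||
= |3| / 1 = 3.0000

3.0000


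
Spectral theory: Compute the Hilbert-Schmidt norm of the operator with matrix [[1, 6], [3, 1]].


The Hilbert-Schmidt norm is sqrt(sum of squares of all entries).
Sum of squares = 1^2 + 6^2 + 3^2 + 1^2
= 1 + 36 + 9 + 1 = 47
||T||_HS = sqrt(47) = 6.8557

6.8557


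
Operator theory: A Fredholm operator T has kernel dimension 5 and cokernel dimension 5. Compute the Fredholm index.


The Fredholm index is defined as ind(T) = dim(ker T) - dim(coker T)
= 5 - 5
= 0

0


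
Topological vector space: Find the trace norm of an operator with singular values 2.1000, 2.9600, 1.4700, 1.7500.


The nuclear norm is the sum of all singular values.
||T||_1 = 2.1000 + 2.9600 + 1.4700 + 1.7500
= 8.2800

8.2800


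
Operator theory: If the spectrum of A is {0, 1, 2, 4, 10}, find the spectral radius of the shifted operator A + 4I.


Spectrum of A + 4I = {4, 5, 6, 8, 14}
Spectral radius = max |lambda| over the shifted spectrum
= max(4, 5, 6, 8, 14) = 14

14


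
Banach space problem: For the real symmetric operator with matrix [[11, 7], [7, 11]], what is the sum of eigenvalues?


For a self-adjoint (symmetric) matrix, the eigenvalues are real.
The sum of eigenvalues equals the trace of the matrix.
trace = 11 + 11 = 22

22


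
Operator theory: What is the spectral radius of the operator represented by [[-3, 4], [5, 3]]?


For a 2x2 matrix, eigenvalues satisfy lambda^2 - (trace)*lambda + det = 0
trace = -3 + 3 = 0
det = -3*3 - 4*5 = -29
discriminant = 0^2 - 4*(-29) = 116
spectral radius = max |eigenvalue| = 5.3852

5.3852


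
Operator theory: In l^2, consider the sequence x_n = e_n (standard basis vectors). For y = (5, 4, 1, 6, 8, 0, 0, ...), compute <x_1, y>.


x_1 = e_1 is the standard basis vector with 1 in position 1.
<x_1, y> = y_1 = 5
As n -> infinity, <x_n, y> -> 0, confirming weak convergence of (x_n) to 0.

5


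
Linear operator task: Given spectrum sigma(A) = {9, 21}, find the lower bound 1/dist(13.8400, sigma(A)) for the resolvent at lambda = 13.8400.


dist(13.8400, {9, 21}) = min(|13.8400 - 9|, |13.8400 - 21|)
= min(4.8400, 7.1600) = 4.8400
Resolvent bound = 1/4.8400 = 0.2066

0.2066


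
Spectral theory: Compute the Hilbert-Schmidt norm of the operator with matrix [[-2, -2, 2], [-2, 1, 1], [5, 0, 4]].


The Hilbert-Schmidt norm is sqrt(sum of squares of all entries).
Sum of squares = (-2)^2 + (-2)^2 + 2^2 + (-2)^2 + 1^2 + 1^2 + 5^2 + 0^2 + 4^2
= 4 + 4 + 4 + 4 + 1 + 1 + 25 + 0 + 16 = 59
||T||_HS = sqrt(59) = 7.6811

7.6811


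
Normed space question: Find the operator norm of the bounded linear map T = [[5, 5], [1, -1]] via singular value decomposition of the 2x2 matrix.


A^T A = [[26, 24], [24, 26]]
trace(A^T A) = 52, det(A^T A) = 100
discriminant = 52^2 - 4*100 = 2304
Largest eigenvalue of A^T A = (trace + sqrt(disc))/2 = 50.0000
||T|| = sqrt(50.0000) = 7.0711

7.0711


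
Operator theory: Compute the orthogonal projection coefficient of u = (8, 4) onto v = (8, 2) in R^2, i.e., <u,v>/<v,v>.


Computing <u,v> = 8*8 + 4*2 = 72
Computing <v,v> = 8^2 + 2^2 = 68
Projection coefficient = 72/68 = 1.0588

1.0588


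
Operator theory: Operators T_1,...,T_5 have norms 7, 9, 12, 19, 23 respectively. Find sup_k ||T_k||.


By the Uniform Boundedness Principle, the supremum of norms is finite.
sup_k ||T_k|| = max(7, 9, 12, 19, 23) = 23

23


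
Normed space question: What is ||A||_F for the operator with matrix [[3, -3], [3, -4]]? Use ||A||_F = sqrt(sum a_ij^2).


||A||_F^2 = sum a_ij^2
= 3^2 + (-3)^2 + 3^2 + (-4)^2
= 9 + 9 + 9 + 16 = 43
||A||_F = sqrt(43) = 6.5574

6.5574


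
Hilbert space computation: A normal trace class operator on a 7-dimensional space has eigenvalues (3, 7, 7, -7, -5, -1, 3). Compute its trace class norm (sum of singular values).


For a normal operator, singular values equal |eigenvalues|.
Trace norm = sum |lambda_i| = 3 + 7 + 7 + 7 + 5 + 1 + 3
= 33

33


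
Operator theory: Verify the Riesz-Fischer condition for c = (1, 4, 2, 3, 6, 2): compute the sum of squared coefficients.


sum |c_n|^2 = 1^2 + 4^2 + 2^2 + 3^2 + 6^2 + 2^2
= 1 + 16 + 4 + 9 + 36 + 4
= 70

70


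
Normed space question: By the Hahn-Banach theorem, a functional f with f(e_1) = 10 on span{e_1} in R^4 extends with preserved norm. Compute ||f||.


The norm of f is given by ||f|| = sup_{||x||=1} |f(x)|.
On span{e_1}, ||e_1|| = 1, so ||f|| = |f(e_1)| / ||e_1||
= |10| / 1 = 10.0000

10.0000


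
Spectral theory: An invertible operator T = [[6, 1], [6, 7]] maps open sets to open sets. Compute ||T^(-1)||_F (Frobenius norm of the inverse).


det(T) = 6*7 - 1*6 = 36
T^(-1) = (1/36) * [[7, -1], [-6, 6]] = [[0.1944, -0.0278], [-0.1667, 0.1667]]
||T^(-1)||_F^2 = 0.1944^2 + (-0.0278)^2 + (-0.1667)^2 + 0.1667^2 = 0.0941
||T^(-1)||_F = sqrt(0.0941) = 0.3068

0.3068


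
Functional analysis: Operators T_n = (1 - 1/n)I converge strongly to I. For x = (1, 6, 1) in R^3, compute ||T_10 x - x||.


T_10 x - x = (1 - 1/10)x - x = -x/10
||x|| = sqrt(38) = 6.1644
||T_10 x - x|| = ||x||/10 = 6.1644/10 = 0.6164

0.6164


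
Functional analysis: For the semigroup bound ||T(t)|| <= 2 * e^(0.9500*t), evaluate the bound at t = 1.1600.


||T(1.1600)|| <= 2 * exp(0.9500 * 1.1600)
= 2 * exp(1.1020)
= 2 * 3.0102
= 6.0204

6.0204


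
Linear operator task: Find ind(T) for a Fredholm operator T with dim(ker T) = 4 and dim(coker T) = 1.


The Fredholm index is defined as ind(T) = dim(ker T) - dim(coker T)
= 4 - 1
= 3

3


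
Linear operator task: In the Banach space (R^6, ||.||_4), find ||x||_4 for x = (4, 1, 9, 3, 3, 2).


The l^4 norm = (sum |x_i|^4)^(1/4)
Sum of 4th powers = 256 + 1 + 6561 + 81 + 81 + 16 = 6996
||x||_4 = (6996)^(1/4) = 9.1456

9.1456
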